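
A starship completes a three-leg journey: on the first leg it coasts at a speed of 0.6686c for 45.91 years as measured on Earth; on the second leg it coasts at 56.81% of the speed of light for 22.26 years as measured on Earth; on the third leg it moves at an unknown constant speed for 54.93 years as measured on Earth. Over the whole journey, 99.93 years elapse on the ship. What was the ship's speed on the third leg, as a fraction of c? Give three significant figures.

Leg 1: γ = 1/√(1 − 0.6686²) = 1/√0.5530 = 1.345; τ_1 = 45.91/1.345 = 34.14 years.
Leg 2: β = 0.5681; γ = 1/√(1 − 0.5681²) = 1/√0.6773 = 1.215; τ_2 = 22.26/1.215 = 18.32 years.
Leg 3: speed unknown; τ_3 = 54.93/γ_3.
Total proper time: 34.14 + 18.32 + τ_3 = 99.93, so τ_3 = 99.93 − 52.46 = 47.47 years.
γ_3 = 54.93/47.47 = 1.157; β = √(1 − 1/γ²) = √0.2531.

β = 0.503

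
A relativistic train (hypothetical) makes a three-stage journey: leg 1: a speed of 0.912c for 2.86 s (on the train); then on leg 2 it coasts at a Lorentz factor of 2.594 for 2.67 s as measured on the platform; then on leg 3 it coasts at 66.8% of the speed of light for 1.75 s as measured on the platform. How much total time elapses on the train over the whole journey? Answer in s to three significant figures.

Leg 1: 2.86 s is already measured on the train.
Leg 2: γ = 2.594; τ_2 = 2.67/2.594 = 1.029 s.
Leg 3: β = 0.668; γ = 1/√(1 − 0.668²) = 1/√0.5538 = 1.344; τ_3 = 1.75/1.344 = 1.302 s.
Total: 2.860 + 1.029 + 1.302 s.

τ = 5.19 s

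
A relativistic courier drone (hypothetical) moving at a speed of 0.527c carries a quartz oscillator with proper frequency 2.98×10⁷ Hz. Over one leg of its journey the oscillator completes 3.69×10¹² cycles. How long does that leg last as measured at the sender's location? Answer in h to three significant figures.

Δt = 40.5 h

γ = 1/√(1 − 0.527²) = 1/√0.7223 = 1.177
Proper time for N cycles: τ = N/f = 3.69×10¹²/(2.98×10⁷) = 1.238×10⁵ s = 34.40 h.
Lab-frame duration Δt = γτ = 1.177 × 34.40 = 40.47 h.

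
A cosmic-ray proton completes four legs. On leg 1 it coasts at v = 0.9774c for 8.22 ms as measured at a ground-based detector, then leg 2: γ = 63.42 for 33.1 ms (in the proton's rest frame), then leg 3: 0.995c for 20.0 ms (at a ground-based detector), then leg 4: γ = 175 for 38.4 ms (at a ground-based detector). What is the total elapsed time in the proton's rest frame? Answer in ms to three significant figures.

τ = 37.1 ms

Leg 1: γ = 1/√(1 − 0.9774²) = 1/√0.04469 = 4.730; τ_1 = 8.22/4.730 = 1.738 ms.
Leg 2: 33.1 ms is already measured in the proton's rest frame.
Leg 3: γ = 1/√(1 − 0.995²) = 1/√0.009975 = 10.01; τ_3 = 20.0/10.01 = 1.997 ms.
Leg 4: γ = 175; τ_4 = 38.4/175.0 = 0.2194 ms.
Total: 1.738 + 33.10 + 1.997 + 0.2194 ms.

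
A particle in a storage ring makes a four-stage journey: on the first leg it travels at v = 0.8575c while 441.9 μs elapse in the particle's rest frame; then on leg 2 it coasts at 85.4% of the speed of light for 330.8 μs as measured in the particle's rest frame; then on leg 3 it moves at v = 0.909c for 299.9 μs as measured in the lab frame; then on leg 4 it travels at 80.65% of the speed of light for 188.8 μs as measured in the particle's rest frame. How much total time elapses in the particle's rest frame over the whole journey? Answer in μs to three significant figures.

τ = 1090 μs

Leg 1: 441.9 μs is already measured in the particle's rest frame.
Leg 2: 330.8 μs is already measured in the particle's rest frame.
Leg 3: γ = 1/√(1 − 0.909²) = 1/√0.1737 = 2.399; τ_3 = 299.9/2.399 = 125.0 μs.
Leg 4: 188.8 μs is already measured in the particle's rest frame.
Total: 441.9 + 330.8 + 125.0 + 188.8 μs.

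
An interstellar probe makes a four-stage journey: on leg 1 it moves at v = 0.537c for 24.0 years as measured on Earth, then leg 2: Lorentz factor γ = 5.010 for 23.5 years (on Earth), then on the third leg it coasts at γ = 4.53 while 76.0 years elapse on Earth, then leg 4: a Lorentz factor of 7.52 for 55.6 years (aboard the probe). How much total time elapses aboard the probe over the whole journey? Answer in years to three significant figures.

τ = 97.3 years

Leg 1: γ = 1/√(1 − 0.537²) = 1/√0.7116 = 1.185; τ_1 = 24.0/1.185 = 20.25 years.
Leg 2: γ = 5.010; τ_2 = 23.5/5.010 = 4.691 years.
Leg 3: γ = 4.53; τ_3 = 76.0/4.530 = 16.78 years.
Leg 4: 55.6 years is already measured aboard the probe.
Total: 20.25 + 4.691 + 16.78 + 55.60 years.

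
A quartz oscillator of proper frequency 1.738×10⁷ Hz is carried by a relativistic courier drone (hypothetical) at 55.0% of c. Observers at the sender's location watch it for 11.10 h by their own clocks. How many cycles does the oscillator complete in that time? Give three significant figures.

N = 5.80×10¹¹

β = 0.550; γ = 1/√(1 − 0.550²) = 1/√0.6975 = 1.197
During 11.10 h of lab time, the oscillator's proper time advances by τ = Δt/γ = 11.10/1.197 = 9.270 h = 3.337×10⁴ s.
N = f × τ = 1.738×10⁷ × 3.337×10⁴ = 5.800×10¹¹.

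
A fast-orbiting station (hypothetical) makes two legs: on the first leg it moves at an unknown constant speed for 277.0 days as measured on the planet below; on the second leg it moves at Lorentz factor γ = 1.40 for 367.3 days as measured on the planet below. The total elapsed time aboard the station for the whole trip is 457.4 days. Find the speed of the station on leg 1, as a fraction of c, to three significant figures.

β = 0.710

Leg 1: speed unknown; τ_1 = 277.0/γ_1.
Leg 2: γ = 1.40; τ_2 = 367.3/1.400 = 262.4 days.
Total proper time: τ_1 + 262.4 = 457.4, so τ_1 = 457.4 − 262.4 = 195.0 days.
γ_1 = 277.0/195.0 = 1.420; β = √(1 − 1/γ²) = √0.5042.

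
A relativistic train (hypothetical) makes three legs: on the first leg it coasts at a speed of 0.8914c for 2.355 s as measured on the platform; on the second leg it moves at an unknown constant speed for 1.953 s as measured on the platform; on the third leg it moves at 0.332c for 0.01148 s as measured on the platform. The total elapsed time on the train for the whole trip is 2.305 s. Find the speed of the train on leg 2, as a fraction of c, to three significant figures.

β = 0.778

Leg 1: γ = 1/√(1 − 0.8914²) = 1/√0.2054 = 2.206; τ_1 = 2.355/2.206 = 1.067 s.
Leg 2: speed unknown; τ_2 = 1.953/γ_2.
Leg 3: γ = 1/√(1 − 0.332²) = 1/√0.8898 = 1.060; τ_3 = 0.01148/1.060 = 0.01083 s.
Total proper time: 1.067 + τ_2 + 0.01083 = 2.305, so τ_2 = 2.305 − 1.078 = 1.227 s.
γ_2 = 1.953/1.227 = 1.592; β = √(1 − 1/γ²) = √0.6054.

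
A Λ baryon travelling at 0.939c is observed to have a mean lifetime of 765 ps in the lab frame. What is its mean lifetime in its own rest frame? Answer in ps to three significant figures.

τ₀ = 263 ps

γ = 1/√(1 − 0.939²) = 1/√0.1183 = 2.908
The lab-frame lifetime is the dilated interval; the proper lifetime is τ₀ = Δt/γ = 765/2.908 ps.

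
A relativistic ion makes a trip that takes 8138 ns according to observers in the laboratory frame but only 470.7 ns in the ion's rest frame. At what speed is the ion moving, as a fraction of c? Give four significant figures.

The proper time is measured in the ion's rest frame (both events occur at the ion's location); Δt is measured in the laboratory frame. γ = Δt/τ = 8138/470.7 = 17.29.
β = √(1 − 1/γ²) = √(1 − 0.003345) = √0.9967

β = 0.9983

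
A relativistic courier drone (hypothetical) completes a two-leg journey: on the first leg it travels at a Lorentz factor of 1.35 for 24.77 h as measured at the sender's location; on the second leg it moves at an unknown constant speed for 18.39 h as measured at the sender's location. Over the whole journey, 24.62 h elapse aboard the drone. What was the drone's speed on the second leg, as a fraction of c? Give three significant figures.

β = 0.940

Leg 1: γ = 1.35; τ_1 = 24.77/1.350 = 18.35 h.
Leg 2: speed unknown; τ_2 = 18.39/γ_2.
Total proper time: 18.35 + τ_2 = 24.62, so τ_2 = 24.62 − 18.35 = 6.272 h.
γ_2 = 18.39/6.272 = 2.932; β = √(1 − 1/γ²) = √0.8837.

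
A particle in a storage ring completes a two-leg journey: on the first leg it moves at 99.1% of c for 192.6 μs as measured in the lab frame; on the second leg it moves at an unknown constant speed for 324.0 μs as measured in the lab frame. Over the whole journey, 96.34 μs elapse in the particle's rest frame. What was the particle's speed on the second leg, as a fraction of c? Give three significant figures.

β = 0.976

Leg 1: β = 0.991; γ = 1/√(1 − 0.991²) = 1/√0.01792 = 7.470; τ_1 = 192.6/7.470 = 25.78 μs.
Leg 2: speed unknown; τ_2 = 324.0/γ_2.
Total proper time: 25.78 + τ_2 = 96.34, so τ_2 = 96.34 − 25.78 = 70.56 μs.
γ_2 = 324.0/70.56 = 4.592; β = √(1 − 1/γ²) = √0.9526.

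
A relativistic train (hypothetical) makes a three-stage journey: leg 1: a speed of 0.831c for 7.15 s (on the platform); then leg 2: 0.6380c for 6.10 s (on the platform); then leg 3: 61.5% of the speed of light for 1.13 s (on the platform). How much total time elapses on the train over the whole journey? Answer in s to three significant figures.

Leg 1: γ = 1/√(1 − 0.831²) = 1/√0.3094 = 1.798; τ_1 = 7.15/1.798 = 3.977 s.
Leg 2: γ = 1/√(1 − 0.6380²) = 1/√0.5930 = 1.299; τ_2 = 6.10/1.299 = 4.697 s.
Leg 3: β = 0.615; γ = 1/√(1 − 0.615²) = 1/√0.6218 = 1.268; τ_3 = 1.13/1.268 = 0.8910 s.
Total: 3.977 + 4.697 + 0.8910 s.

τ = 9.57 s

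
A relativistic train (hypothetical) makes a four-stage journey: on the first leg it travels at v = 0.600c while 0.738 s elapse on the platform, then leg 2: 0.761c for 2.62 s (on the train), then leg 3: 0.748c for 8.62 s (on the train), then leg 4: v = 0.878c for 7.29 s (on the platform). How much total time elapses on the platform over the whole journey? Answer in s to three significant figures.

Leg 1: 0.738 s is already measured on the platform.
Leg 2: γ = 1/√(1 − 0.761²) = 1/√0.4209 = 1.541; Δt_2 = 1.541 × 2.62 = 4.039 s.
Leg 3: γ = 1/√(1 − 0.748²) = 1/√0.4405 = 1.507; Δt_3 = 1.507 × 8.62 = 12.99 s.
Leg 4: 7.29 s is already measured on the platform.
Total: 0.7380 + 4.039 + 12.99 + 7.290 s.

Δt = 25.1 s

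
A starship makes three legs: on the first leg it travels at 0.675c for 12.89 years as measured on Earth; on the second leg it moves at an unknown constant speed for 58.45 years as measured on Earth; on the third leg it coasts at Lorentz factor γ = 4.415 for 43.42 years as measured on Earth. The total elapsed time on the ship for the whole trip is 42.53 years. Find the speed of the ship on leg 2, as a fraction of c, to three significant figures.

β = 0.918

Leg 1: γ = 1/√(1 − 0.675²) = 1/√0.5444 = 1.355; τ_1 = 12.89/1.355 = 9.510 years.
Leg 2: speed unknown; τ_2 = 58.45/γ_2.
Leg 3: γ = 4.415; τ_3 = 43.42/4.415 = 9.835 years.
Total proper time: 9.510 + τ_2 + 9.835 = 42.53, so τ_2 = 42.53 − 19.35 = 23.18 years.
γ_2 = 58.45/23.18 = 2.521; β = √(1 − 1/γ²) = √0.8427.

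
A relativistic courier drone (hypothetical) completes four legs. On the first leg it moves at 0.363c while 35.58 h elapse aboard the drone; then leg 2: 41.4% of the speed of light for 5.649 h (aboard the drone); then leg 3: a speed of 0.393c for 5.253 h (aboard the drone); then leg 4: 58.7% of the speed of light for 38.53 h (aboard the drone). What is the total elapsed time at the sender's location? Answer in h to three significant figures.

Δt = 97.7 h

Leg 1: γ = 1/√(1 − 0.363²) = 1/√0.8682 = 1.073; Δt_1 = 1.073 × 35.58 = 38.18 h.
Leg 2: β = 0.414; γ = 1/√(1 − 0.414²) = 1/√0.8286 = 1.099; Δt_2 = 1.099 × 5.649 = 6.206 h.
Leg 3: γ = 1/√(1 − 0.393²) = 1/√0.8456 = 1.088; Δt_3 = 1.088 × 5.253 = 5.713 h.
Leg 4: β = 0.587; γ = 1/√(1 − 0.587²) = 1/√0.6554 = 1.235; Δt_4 = 1.235 × 38.53 = 47.59 h.
Total: 38.18 + 6.206 + 5.713 + 47.59 h.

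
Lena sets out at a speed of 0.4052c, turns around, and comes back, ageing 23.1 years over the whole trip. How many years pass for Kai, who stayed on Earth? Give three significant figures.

γ = 1/√(1 − 0.4052²) = 1/√0.8358 = 1.094
Earth-frame duration is the dilated interval: Δt = γτ = 1.094 × 23.1 years.

Δt = 25.3 years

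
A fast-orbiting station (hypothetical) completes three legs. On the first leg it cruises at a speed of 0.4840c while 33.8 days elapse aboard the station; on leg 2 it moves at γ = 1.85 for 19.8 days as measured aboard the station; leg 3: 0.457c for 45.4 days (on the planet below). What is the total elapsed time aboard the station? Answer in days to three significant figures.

Leg 1: 33.8 days is already measured aboard the station.
Leg 2: 19.8 days is already measured aboard the station.
Leg 3: γ = 1/√(1 − 0.457²) = 1/√0.7912 = 1.124; τ_3 = 45.4/1.124 = 40.38 days.
Total: 33.80 + 19.80 + 40.38 days.

τ = 94.0 days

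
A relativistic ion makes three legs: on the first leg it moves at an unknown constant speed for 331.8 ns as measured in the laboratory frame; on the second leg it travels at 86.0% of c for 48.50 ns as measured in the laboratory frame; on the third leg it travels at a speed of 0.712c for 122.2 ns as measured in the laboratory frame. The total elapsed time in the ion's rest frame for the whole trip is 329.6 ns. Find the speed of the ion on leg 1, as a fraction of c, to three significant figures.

Leg 1: speed unknown; τ_1 = 331.8/γ_1.
Leg 2: β = 0.860; γ = 1/√(1 − 0.860²) = 1/√0.2604 = 1.960; τ_2 = 48.50/1.960 = 24.75 ns.
Leg 3: γ = 1/√(1 − 0.712²) = 1/√0.4931 = 1.424; τ_3 = 122.2/1.424 = 85.81 ns.
Total proper time: τ_1 + 24.75 + 85.81 = 329.6, so τ_1 = 329.6 − 110.6 = 219.0 ns.
γ_1 = 331.8/219.0 = 1.515; β = √(1 − 1/γ²) = √0.5642.

β = 0.751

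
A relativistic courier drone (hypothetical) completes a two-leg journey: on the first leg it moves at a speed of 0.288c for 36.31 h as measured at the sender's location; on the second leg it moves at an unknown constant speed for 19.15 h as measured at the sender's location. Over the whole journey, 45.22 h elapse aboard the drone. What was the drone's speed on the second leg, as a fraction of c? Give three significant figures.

Leg 1: γ = 1/√(1 − 0.288²) = 1/√0.9171 = 1.044; τ_1 = 36.31/1.044 = 34.77 h.
Leg 2: speed unknown; τ_2 = 19.15/γ_2.
Total proper time: 34.77 + τ_2 = 45.22, so τ_2 = 45.22 − 34.77 = 10.45 h.
γ_2 = 19.15/10.45 = 1.833; β = √(1 − 1/γ²) = √0.7023.

β = 0.838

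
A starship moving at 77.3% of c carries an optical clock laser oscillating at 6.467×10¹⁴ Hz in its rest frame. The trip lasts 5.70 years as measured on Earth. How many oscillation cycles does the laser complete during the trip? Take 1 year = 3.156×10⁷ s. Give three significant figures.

β = 0.773; γ = 1/√(1 − 0.773²) = 1/√0.4025 = 1.576
The oscillator's own cycle count is N = f × τ where τ is the proper time on the ship. τ = Δt/γ = 5.70/1.576 = 3.616 years = 1.141×10⁸ s.
N = 6.467×10¹⁴ × 1.141×10⁸ = 7.380×10²².

N = 7.38×10²²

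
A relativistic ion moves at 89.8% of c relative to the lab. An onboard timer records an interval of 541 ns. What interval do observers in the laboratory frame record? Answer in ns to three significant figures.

β = 0.898; γ = 1/√(1 − 0.898²) = 1/√0.1936 = 2.273
The interval measured in the ion's rest frame is the proper time (both events occur at the same place in that frame); the lab-frame interval is Δt = γτ = 2.273 × 541 ns.

Δt = 1230 ns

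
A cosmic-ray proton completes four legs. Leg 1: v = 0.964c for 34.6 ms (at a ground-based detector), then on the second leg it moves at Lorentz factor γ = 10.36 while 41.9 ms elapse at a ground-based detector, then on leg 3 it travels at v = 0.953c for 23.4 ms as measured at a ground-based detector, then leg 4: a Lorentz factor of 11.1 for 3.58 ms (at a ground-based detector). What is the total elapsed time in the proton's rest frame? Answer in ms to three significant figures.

Leg 1: γ = 1/√(1 − 0.964²) = 1/√0.07070 = 3.761; τ_1 = 34.6/3.761 = 9.200 ms.
Leg 2: γ = 10.36; τ_2 = 41.9/10.36 = 4.044 ms.
Leg 3: γ = 1/√(1 − 0.953²) = 1/√0.09179 = 3.301; τ_3 = 23.4/3.301 = 7.090 ms.
Leg 4: γ = 11.1; τ_4 = 3.58/11.10 = 0.3225 ms.
Total: 9.200 + 4.044 + 7.090 + 0.3225 ms.

τ = 20.7 ms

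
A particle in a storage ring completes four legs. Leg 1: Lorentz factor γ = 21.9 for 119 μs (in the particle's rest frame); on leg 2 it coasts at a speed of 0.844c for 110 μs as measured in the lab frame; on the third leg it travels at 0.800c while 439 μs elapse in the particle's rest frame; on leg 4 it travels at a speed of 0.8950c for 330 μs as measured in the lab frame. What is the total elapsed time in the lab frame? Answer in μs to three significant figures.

Δt = 3780 μs

Leg 1: γ = 21.9; Δt_1 = 21.90 × 119 = 2606 μs.
Leg 2: 110 μs is already measured in the lab frame.
Leg 3: γ = 1/√(1 − 0.800²) = 5/3 ≈ 1.667; Δt_3 = 1.667 × 439 = 731.7 μs.
Leg 4: 330 μs is already measured in the lab frame.
Total: 2606 + 110.0 + 731.7 + 330.0 μs.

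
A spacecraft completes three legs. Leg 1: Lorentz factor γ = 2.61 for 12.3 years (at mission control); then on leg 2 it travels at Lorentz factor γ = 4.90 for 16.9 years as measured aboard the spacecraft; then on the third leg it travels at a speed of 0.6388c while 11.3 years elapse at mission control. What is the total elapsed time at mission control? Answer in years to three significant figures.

Leg 1: 12.3 years is already measured at mission control.
Leg 2: γ = 4.90; Δt_2 = 4.900 × 16.9 = 82.81 years.
Leg 3: 11.3 years is already measured at mission control.
Total: 12.30 + 82.81 + 11.30 years.

Δt = 106 years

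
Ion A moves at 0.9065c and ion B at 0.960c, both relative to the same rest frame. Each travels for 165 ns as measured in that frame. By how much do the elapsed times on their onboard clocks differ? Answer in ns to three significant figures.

A: γ = 1/√(1 − 0.9065²) = 1/√0.1783 = 2.369; τ_A = 165/2.369 = 69.66 ns.
B: γ = 1/√(1 − 0.960²) = 25/7 ≈ 3.571; τ_B = 165/3.571 = 46.20 ns.

|τ_A − τ_B| = 23.5 ns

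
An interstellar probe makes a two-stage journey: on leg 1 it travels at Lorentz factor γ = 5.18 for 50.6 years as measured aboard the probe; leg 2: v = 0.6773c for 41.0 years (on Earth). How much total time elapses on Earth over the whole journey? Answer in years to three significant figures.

Δt = 303 years

Leg 1: γ = 5.18; Δt_1 = 5.180 × 50.6 = 262.1 years.
Leg 2: 41.0 years is already measured on Earth.
Total: 262.1 + 41.00 years.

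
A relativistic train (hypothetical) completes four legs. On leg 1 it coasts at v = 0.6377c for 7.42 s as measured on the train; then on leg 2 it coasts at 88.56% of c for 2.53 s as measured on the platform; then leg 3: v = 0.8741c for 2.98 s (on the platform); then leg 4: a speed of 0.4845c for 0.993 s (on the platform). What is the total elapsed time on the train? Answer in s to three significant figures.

τ = 10.9 s

Leg 1: 7.42 s is already measured on the train.
Leg 2: β = 0.8856; γ = 1/√(1 − 0.8856²) = 1/√0.2157 = 2.153; τ_2 = 2.53/2.153 = 1.175 s.
Leg 3: γ = 1/√(1 − 0.8741²) = 1/√0.2359 = 2.059; τ_3 = 2.98/2.059 = 1.448 s.
Leg 4: γ = 1/√(1 − 0.4845²) = 1/√0.7653 = 1.143; τ_4 = 0.993/1.143 = 0.8687 s.
Total: 7.420 + 1.175 + 1.448 + 0.8687 s.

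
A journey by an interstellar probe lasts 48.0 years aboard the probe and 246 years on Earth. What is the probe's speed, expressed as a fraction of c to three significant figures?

The proper time is measured aboard the probe (both events occur at the probe's location); Δt is measured on Earth. γ = Δt/τ = 246/48.0 = 5.125.
β = √(1 − 1/γ²) = √(1 − 0.03807) = √0.9619

β = 0.981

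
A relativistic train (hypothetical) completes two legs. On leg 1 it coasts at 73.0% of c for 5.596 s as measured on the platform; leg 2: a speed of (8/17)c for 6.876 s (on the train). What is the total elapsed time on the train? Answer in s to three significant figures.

τ = 10.7 s

Leg 1: β = 0.730; γ = 1/√(1 − 0.730²) = 1/√0.4671 = 1.463; τ_1 = 5.596/1.463 = 3.825 s.
Leg 2: 6.876 s is already measured on the train.
Total: 3.825 + 6.876 s.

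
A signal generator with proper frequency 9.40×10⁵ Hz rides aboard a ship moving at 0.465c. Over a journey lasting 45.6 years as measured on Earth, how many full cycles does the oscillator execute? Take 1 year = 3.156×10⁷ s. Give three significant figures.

N = 1.20×10¹⁵

γ = 1/√(1 − 0.465²) = 1/√0.7838 = 1.130
The oscillator's own cycle count is N = f × τ where τ is the proper time on the ship. τ = Δt/γ = 45.6/1.130 = 40.37 years = 1.274×10⁹ s.
N = 9.40×10⁵ × 1.274×10⁹ = 1.198×10¹⁵.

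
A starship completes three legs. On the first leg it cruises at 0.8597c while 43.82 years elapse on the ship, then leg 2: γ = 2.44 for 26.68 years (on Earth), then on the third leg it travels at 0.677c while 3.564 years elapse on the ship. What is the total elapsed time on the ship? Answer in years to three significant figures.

Leg 1: 43.82 years is already measured on the ship.
Leg 2: γ = 2.44; τ_2 = 26.68/2.440 = 10.93 years.
Leg 3: 3.564 years is already measured on the ship.
Total: 43.82 + 10.93 + 3.564 years.

τ = 58.3 years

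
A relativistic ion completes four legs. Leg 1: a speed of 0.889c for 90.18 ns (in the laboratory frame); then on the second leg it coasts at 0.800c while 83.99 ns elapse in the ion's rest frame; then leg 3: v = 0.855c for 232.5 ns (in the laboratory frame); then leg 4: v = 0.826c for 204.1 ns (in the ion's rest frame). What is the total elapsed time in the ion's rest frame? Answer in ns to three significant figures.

Leg 1: γ = 1/√(1 − 0.889²) = 1/√0.2097 = 2.184; τ_1 = 90.18/2.184 = 41.29 ns.
Leg 2: 83.99 ns is already measured in the ion's rest frame.
Leg 3: γ = 1/√(1 − 0.855²) = 1/√0.2690 = 1.928; τ_3 = 232.5/1.928 = 120.6 ns.
Leg 4: 204.1 ns is already measured in the ion's rest frame.
Total: 41.29 + 83.99 + 120.6 + 204.1 ns.

τ = 450 ns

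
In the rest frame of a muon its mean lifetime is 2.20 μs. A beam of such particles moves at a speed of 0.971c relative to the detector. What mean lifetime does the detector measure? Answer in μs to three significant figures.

γ = 1/√(1 − 0.971²) = 1/√0.05716 = 4.183
The rest-frame lifetime is the proper time; the lab measures the dilated interval Δt = γτ₀ = 4.183 × 2.20 μs.

Δt = 9.20 μs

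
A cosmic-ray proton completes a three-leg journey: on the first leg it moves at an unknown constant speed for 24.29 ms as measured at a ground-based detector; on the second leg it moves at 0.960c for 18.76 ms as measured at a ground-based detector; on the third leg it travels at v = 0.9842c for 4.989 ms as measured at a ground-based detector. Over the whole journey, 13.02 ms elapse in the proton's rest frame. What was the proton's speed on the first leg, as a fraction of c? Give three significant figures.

Leg 1: speed unknown; τ_1 = 24.29/γ_1.
Leg 2: γ = 1/√(1 − 0.960²) = 25/7 ≈ 3.571; τ_2 = 18.76/3.571 = 5.253 ms.
Leg 3: γ = 1/√(1 − 0.9842²) = 1/√0.03135 = 5.648; τ_3 = 4.989/5.648 = 0.8834 ms.
Total proper time: τ_1 + 5.253 + 0.8834 = 13.02, so τ_1 = 13.02 − 6.136 = 6.884 ms.
γ_1 = 24.29/6.884 = 3.529; β = √(1 − 1/γ²) = √0.9197.

β = 0.959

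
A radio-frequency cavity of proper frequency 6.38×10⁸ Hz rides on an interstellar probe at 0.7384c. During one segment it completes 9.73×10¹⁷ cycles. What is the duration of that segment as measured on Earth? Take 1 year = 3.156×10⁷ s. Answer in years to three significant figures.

γ = 1/√(1 − 0.7384²) = 1/√0.4548 = 1.483
Proper time for N cycles: τ = N/f = 9.73×10¹⁷/(6.38×10⁸) = 1.525×10⁹ s = 48.32 years.
Lab-frame duration Δt = γτ = 1.483 × 48.32 = 71.66 years.

Δt = 71.7 years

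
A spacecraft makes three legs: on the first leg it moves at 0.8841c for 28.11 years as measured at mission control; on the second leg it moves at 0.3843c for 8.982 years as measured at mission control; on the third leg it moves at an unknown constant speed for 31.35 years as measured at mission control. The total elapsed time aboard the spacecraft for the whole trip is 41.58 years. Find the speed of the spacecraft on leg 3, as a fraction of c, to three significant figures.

β = 0.766

Leg 1: γ = 1/√(1 − 0.8841²) = 1/√0.2184 = 2.140; τ_1 = 28.11/2.140 = 13.14 years.
Leg 2: γ = 1/√(1 − 0.3843²) = 1/√0.8523 = 1.083; τ_2 = 8.982/1.083 = 8.292 years.
Leg 3: speed unknown; τ_3 = 31.35/γ_3.
Total proper time: 13.14 + 8.292 + τ_3 = 41.58, so τ_3 = 41.58 − 21.43 = 20.15 years.
γ_3 = 31.35/20.15 = 1.556; β = √(1 − 1/γ²) = √0.5868.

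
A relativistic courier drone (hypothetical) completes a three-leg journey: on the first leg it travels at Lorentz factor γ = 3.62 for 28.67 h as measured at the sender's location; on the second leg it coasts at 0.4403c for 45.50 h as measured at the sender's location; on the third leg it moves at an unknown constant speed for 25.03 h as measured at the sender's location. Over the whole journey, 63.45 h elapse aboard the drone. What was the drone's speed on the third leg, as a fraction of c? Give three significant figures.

Leg 1: γ = 3.62; τ_1 = 28.67/3.620 = 7.920 h.
Leg 2: γ = 1/√(1 − 0.4403²) = 1/√0.8061 = 1.114; τ_2 = 45.50/1.114 = 40.85 h.
Leg 3: speed unknown; τ_3 = 25.03/γ_3.
Total proper time: 7.920 + 40.85 + τ_3 = 63.45, so τ_3 = 63.45 − 48.77 = 14.68 h.
γ_3 = 25.03/14.68 = 1.705; β = √(1 − 1/γ²) = √0.6561.

β = 0.810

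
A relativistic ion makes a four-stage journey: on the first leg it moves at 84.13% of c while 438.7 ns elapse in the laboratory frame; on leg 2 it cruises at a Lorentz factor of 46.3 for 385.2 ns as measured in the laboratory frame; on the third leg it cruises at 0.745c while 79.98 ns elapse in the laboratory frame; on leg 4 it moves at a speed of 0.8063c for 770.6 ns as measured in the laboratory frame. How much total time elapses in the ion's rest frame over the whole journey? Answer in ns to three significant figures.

Leg 1: β = 0.8413; γ = 1/√(1 − 0.8413²) = 1/√0.2922 = 1.850; τ_1 = 438.7/1.850 = 237.1 ns.
Leg 2: γ = 46.3; τ_2 = 385.2/46.30 = 8.320 ns.
Leg 3: γ = 1/√(1 − 0.745²) = 1/√0.4450 = 1.499; τ_3 = 79.98/1.499 = 53.35 ns.
Leg 4: γ = 1/√(1 − 0.8063²) = 1/√0.3499 = 1.691; τ_4 = 770.6/1.691 = 455.8 ns.
Total: 237.1 + 8.320 + 53.35 + 455.8 ns.

τ = 755 ns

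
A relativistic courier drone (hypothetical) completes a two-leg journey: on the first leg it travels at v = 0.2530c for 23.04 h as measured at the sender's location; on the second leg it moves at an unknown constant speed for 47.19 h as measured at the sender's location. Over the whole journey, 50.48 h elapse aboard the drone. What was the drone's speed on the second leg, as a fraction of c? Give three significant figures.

β = 0.802

Leg 1: γ = 1/√(1 − 0.2530²) = 1/√0.9360 = 1.034; τ_1 = 23.04/1.034 = 22.29 h.
Leg 2: speed unknown; τ_2 = 47.19/γ_2.
Total proper time: 22.29 + τ_2 = 50.48, so τ_2 = 50.48 − 22.29 = 28.19 h.
γ_2 = 47.19/28.19 = 1.674; β = √(1 − 1/γ²) = √0.6432.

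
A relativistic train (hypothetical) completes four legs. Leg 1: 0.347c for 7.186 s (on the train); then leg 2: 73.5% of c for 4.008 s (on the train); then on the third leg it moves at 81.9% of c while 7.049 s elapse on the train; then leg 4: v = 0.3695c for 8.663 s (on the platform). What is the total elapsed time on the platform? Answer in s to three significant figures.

Δt = 34.5 s

Leg 1: γ = 1/√(1 − 0.347²) = 1/√0.8796 = 1.066; Δt_1 = 1.066 × 7.186 = 7.662 s.
Leg 2: β = 0.735; γ = 1/√(1 − 0.735²) = 1/√0.4598 = 1.475; Δt_2 = 1.475 × 4.008 = 5.911 s.
Leg 3: β = 0.819; γ = 1/√(1 − 0.819²) = 1/√0.3292 = 1.743; Δt_3 = 1.743 × 7.049 = 12.28 s.
Leg 4: 8.663 s is already measured on the platform.
Total: 7.662 + 5.911 + 12.28 + 8.663 s.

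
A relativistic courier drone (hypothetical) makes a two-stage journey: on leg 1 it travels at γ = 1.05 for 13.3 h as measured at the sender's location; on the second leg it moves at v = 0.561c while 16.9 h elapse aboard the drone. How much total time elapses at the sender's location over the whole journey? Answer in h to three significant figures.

Leg 1: 13.3 h is already measured at the sender's location.
Leg 2: γ = 1/√(1 − 0.561²) = 1/√0.6853 = 1.208; Δt_2 = 1.208 × 16.9 = 20.42 h.
Total: 13.30 + 20.42 h.

Δt = 33.7 h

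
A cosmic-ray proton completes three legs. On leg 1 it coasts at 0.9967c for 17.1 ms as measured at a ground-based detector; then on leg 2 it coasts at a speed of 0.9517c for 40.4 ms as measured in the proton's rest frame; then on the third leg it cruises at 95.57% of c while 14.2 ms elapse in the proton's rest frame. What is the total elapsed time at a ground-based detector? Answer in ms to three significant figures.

Leg 1: 17.1 ms is already measured at a ground-based detector.
Leg 2: γ = 1/√(1 − 0.9517²) = 1/√0.09427 = 3.257; Δt_2 = 3.257 × 40.4 = 131.6 ms.
Leg 3: β = 0.9557; γ = 1/√(1 − 0.9557²) = 1/√0.08664 = 3.397; Δt_3 = 3.397 × 14.2 = 48.24 ms.
Total: 17.10 + 131.6 + 48.24 ms.

Δt = 197 ms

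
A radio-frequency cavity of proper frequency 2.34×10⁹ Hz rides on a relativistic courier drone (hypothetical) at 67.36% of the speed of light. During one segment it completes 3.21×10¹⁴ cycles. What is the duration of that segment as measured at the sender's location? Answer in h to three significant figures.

β = 0.6736; γ = 1/√(1 − 0.6736²) = 1/√0.5463 = 1.353
Proper time for N cycles: τ = N/f = 3.21×10¹⁴/(2.34×10⁹) = 1.372×10⁵ s = 38.11 h.
Lab-frame duration Δt = γτ = 1.353 × 38.11 = 51.56 h.

Δt = 51.6 h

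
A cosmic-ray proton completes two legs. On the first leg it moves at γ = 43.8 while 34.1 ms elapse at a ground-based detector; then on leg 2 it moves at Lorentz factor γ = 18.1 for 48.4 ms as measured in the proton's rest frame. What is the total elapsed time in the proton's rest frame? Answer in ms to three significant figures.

Leg 1: γ = 43.8; τ_1 = 34.1/43.80 = 0.7785 ms.
Leg 2: 48.4 ms is already measured in the proton's rest frame.
Total: 0.7785 + 48.40 ms.

τ = 49.2 ms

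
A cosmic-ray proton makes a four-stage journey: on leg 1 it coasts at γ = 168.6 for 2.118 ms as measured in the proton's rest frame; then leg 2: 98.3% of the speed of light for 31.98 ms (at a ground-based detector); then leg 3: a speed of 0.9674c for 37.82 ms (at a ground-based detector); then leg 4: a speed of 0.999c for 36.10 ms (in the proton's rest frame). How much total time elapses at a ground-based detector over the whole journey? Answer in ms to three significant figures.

Δt = 1230 ms

Leg 1: γ = 168.6; Δt_1 = 168.6 × 2.118 = 357.1 ms.
Leg 2: 31.98 ms is already measured at a ground-based detector.
Leg 3: 37.82 ms is already measured at a ground-based detector.
Leg 4: γ = 1/√(1 − 0.999²) = 1/√0.001999 = 22.37; Δt_4 = 22.37 × 36.10 = 807.4 ms.
Total: 357.1 + 31.98 + 37.82 + 807.4 ms.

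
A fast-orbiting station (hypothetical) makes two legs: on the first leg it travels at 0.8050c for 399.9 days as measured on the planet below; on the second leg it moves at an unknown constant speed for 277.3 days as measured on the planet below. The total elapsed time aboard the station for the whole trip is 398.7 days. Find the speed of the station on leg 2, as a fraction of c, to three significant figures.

Leg 1: γ = 1/√(1 − 0.8050²) = 1/√0.3520 = 1.686; τ_1 = 399.9/1.686 = 237.3 days.
Leg 2: speed unknown; τ_2 = 277.3/γ_2.
Total proper time: 237.3 + τ_2 = 398.7, so τ_2 = 398.7 − 237.3 = 161.4 days.
γ_2 = 277.3/161.4 = 1.718; β = √(1 − 1/γ²) = √0.6610.

β = 0.813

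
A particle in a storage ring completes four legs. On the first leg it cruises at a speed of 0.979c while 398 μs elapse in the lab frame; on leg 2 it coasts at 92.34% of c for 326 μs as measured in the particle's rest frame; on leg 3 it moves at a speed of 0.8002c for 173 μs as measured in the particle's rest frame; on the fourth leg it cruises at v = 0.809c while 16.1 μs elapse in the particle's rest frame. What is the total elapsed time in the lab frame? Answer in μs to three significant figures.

Δt = 1560 μs

Leg 1: 398 μs is already measured in the lab frame.
Leg 2: β = 0.9234; γ = 1/√(1 − 0.9234²) = 1/√0.1473 = 2.605; Δt_2 = 2.605 × 326 = 849.3 μs.
Leg 3: γ = 1/√(1 − 0.8002²) = 1/√0.3597 = 1.667; Δt_3 = 1.667 × 173 = 288.5 μs.
Leg 4: γ = 1/√(1 − 0.809²) = 1/√0.3455 = 1.701; Δt_4 = 1.701 × 16.1 = 27.39 μs.
Total: 398.0 + 849.3 + 288.5 + 27.39 μs.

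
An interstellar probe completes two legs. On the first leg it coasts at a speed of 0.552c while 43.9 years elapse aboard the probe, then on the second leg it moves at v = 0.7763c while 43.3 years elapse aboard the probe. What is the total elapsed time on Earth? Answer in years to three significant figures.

Δt = 121 years

Leg 1: γ = 1/√(1 − 0.552²) = 1/√0.6953 = 1.199; Δt_1 = 1.199 × 43.9 = 52.65 years.
Leg 2: γ = 1/√(1 − 0.7763²) = 1/√0.3974 = 1.586; Δt_2 = 1.586 × 43.3 = 68.69 years.
Total: 52.65 + 68.69 years.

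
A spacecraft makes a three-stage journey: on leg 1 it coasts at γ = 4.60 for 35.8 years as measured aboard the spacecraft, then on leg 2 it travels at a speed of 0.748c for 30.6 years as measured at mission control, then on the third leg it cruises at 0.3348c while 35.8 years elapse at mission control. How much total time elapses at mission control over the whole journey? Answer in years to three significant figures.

Δt = 231 years

Leg 1: γ = 4.60; Δt_1 = 4.600 × 35.8 = 164.7 years.
Leg 2: 30.6 years is already measured at mission control.
Leg 3: 35.8 years is already measured at mission control.
Total: 164.7 + 30.60 + 35.80 years.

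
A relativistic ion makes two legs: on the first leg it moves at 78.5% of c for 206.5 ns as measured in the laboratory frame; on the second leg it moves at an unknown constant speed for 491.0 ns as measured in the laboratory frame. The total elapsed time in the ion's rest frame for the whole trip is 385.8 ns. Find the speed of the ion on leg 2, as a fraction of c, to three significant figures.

β = 0.851

Leg 1: β = 0.785; γ = 1/√(1 − 0.785²) = 1/√0.3838 = 1.614; τ_1 = 206.5/1.614 = 127.9 ns.
Leg 2: speed unknown; τ_2 = 491.0/γ_2.
Total proper time: 127.9 + τ_2 = 385.8, so τ_2 = 385.8 − 127.9 = 257.9 ns.
γ_2 = 491.0/257.9 = 1.904; β = √(1 − 1/γ²) = √0.7242.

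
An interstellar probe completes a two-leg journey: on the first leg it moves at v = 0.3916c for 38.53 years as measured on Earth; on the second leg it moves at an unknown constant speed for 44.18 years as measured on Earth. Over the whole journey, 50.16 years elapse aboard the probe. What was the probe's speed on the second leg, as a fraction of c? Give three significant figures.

β = 0.943

Leg 1: γ = 1/√(1 − 0.3916²) = 1/√0.8466 = 1.087; τ_1 = 38.53/1.087 = 35.45 years.
Leg 2: speed unknown; τ_2 = 44.18/γ_2.
Total proper time: 35.45 + τ_2 = 50.16, so τ_2 = 50.16 − 35.45 = 14.71 years.
γ_2 = 44.18/14.71 = 3.004; β = √(1 − 1/γ²) = √0.8892.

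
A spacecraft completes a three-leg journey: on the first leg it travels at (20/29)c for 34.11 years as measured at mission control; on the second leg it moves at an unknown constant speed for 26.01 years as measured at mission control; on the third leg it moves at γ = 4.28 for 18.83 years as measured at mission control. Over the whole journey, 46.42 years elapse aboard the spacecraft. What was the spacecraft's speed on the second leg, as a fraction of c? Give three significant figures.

β = 0.746

Leg 1: γ = 1/√(1 − (20/29)²) = 29/21 ≈ 1.381; τ_1 = 34.11/1.381 = 24.70 years.
Leg 2: speed unknown; τ_2 = 26.01/γ_2.
Leg 3: γ = 4.28; τ_3 = 18.83/4.280 = 4.400 years.
Total proper time: 24.70 + τ_2 + 4.400 = 46.42, so τ_2 = 46.42 − 29.10 = 17.32 years.
γ_2 = 26.01/17.32 = 1.502; β = √(1 − 1/γ²) = √0.5566.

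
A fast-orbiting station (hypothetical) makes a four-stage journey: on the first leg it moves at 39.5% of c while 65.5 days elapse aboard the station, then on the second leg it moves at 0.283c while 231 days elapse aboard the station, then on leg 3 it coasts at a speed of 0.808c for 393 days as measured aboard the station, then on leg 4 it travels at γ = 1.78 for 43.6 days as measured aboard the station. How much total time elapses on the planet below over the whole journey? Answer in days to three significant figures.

Leg 1: β = 0.395; γ = 1/√(1 − 0.395²) = 1/√0.8440 = 1.089; Δt_1 = 1.089 × 65.5 = 71.30 days.
Leg 2: γ = 1/√(1 − 0.283²) = 1/√0.9199 = 1.043; Δt_2 = 1.043 × 231 = 240.8 days.
Leg 3: γ = 1/√(1 − 0.808²) = 1/√0.3471 = 1.697; Δt_3 = 1.697 × 393 = 667.0 days.
Leg 4: γ = 1.78; Δt_4 = 1.780 × 43.6 = 77.61 days.
Total: 71.30 + 240.8 + 667.0 + 77.61 days.

Δt = 1060 days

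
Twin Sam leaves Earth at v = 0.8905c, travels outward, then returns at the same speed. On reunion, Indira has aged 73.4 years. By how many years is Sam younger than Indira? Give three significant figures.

γ = 1/√(1 − 0.8905²) = 1/√0.2070 = 2.198
Sam's elapsed proper time: τ = 73.4/2.198 = 33.40 years.
Age gap = Δt − τ = 73.4 − 33.40 years.

Δt − τ = 40.0 years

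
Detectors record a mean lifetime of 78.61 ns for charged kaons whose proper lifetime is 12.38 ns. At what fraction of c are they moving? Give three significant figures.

γ = Δt/τ₀ = 78.61/12.38 = 6.350
β = √(1 − 1/γ²) = √(1 − 0.02480) = √0.9752

v = 0.988c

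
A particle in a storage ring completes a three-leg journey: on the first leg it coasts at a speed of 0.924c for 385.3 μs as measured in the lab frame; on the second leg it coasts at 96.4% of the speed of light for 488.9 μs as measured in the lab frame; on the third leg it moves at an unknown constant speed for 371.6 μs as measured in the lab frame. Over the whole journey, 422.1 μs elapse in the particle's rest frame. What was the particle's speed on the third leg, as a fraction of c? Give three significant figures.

Leg 1: γ = 1/√(1 − 0.924²) = 1/√0.1462 = 2.615; τ_1 = 385.3/2.615 = 147.3 μs.
Leg 2: β = 0.964; γ = 1/√(1 − 0.964²) = 1/√0.07070 = 3.761; τ_2 = 488.9/3.761 = 130.0 μs.
Leg 3: speed unknown; τ_3 = 371.6/γ_3.
Total proper time: 147.3 + 130.0 + τ_3 = 422.1, so τ_3 = 422.1 − 277.3 = 144.8 μs.
γ_3 = 371.6/144.8 = 2.567; β = √(1 − 1/γ²) = √0.8482.

β = 0.921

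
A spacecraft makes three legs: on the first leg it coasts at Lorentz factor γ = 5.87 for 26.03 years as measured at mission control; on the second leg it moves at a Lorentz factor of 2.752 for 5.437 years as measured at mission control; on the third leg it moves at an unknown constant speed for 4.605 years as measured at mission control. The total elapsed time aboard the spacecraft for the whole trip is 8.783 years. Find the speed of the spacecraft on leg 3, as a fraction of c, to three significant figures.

β = 0.857

Leg 1: γ = 5.87; τ_1 = 26.03/5.870 = 4.434 years.
Leg 2: γ = 2.752; τ_2 = 5.437/2.752 = 1.976 years.
Leg 3: speed unknown; τ_3 = 4.605/γ_3.
Total proper time: 4.434 + 1.976 + τ_3 = 8.783, so τ_3 = 8.783 − 6.410 = 2.373 years.
γ_3 = 4.605/2.373 = 1.941; β = √(1 − 1/γ²) = √0.7345.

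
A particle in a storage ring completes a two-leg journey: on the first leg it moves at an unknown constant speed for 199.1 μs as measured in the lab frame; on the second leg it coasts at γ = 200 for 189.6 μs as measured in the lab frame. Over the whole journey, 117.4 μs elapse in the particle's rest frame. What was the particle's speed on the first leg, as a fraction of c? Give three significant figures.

β = 0.811

Leg 1: speed unknown; τ_1 = 199.1/γ_1.
Leg 2: γ = 200; τ_2 = 189.6/200.0 = 0.9480 μs.
Total proper time: τ_1 + 0.9480 = 117.4, so τ_1 = 117.4 − 0.9480 = 116.5 μs.
γ_1 = 199.1/116.5 = 1.710; β = √(1 − 1/γ²) = √0.6579.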